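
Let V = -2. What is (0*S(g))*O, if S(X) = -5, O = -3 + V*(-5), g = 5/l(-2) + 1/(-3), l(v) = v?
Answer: 0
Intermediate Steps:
g = -17/6 (g = 5/(-2) + 1/(-3) = 5*(-½) + 1*(-⅓) = -5/2 - ⅓ = -17/6 ≈ -2.8333)
O = 7 (O = -3 - 2*(-5) = -3 + 10 = 7)
(0*S(g))*O = (0*(-5))*7 = 0*7 = 0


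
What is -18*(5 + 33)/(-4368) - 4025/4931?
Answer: -1184033/1794884 ≈ -0.65967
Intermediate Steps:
-18*(5 + 33)/(-4368) - 4025/4931 = -18*38*(-1/4368) - 4025*1/4931 = -684*(-1/4368) - 4025/4931 = 57/364 - 4025/4931 = -1184033/1794884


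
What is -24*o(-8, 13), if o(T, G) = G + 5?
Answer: -432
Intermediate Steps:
o(T, G) = 5 + G
-24*o(-8, 13) = -24*(5 + 13) = -24*18 = -432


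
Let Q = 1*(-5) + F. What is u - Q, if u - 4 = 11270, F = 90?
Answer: 11189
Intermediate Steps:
Q = 85 (Q = 1*(-5) + 90 = -5 + 90 = 85)
u = 11274 (u = 4 + 11270 = 11274)
u - Q = 11274 - 1*85 = 11274 - 85 = 11189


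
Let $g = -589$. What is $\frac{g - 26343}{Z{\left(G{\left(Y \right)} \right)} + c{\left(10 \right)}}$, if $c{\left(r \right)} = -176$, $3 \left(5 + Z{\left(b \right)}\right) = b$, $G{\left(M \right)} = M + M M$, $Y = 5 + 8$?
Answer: $\frac{80796}{361} \approx 223.81$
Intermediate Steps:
$Y = 13$
$G{\left(M \right)} = M + M^{2}$
$Z{\left(b \right)} = -5 + \frac{b}{3}$
$\frac{g - 26343}{Z{\left(G{\left(Y \right)} \right)} + c{\left(10 \right)}} = \frac{-589 - 26343}{\left(-5 + \frac{13 \left(1 + 13\right)}{3}\right) - 176} = - \frac{26932}{\left(-5 + \frac{13 \cdot 14}{3}\right) - 176} = - \frac{26932}{\left(-5 + \frac{1}{3} \cdot 182\right) - 176} = - \frac{26932}{\left(-5 + \frac{182}{3}\right) - 176} = - \frac{26932}{\frac{167}{3} - 176} = - \frac{26932}{- \frac{361}{3}} = \left(-26932\right) \left(- \frac{3}{361}\right) = \frac{80796}{361}$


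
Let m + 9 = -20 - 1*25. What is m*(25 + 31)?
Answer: -3024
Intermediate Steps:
m = -54 (m = -9 + (-20 - 1*25) = -9 + (-20 - 25) = -9 - 45 = -54)
m*(25 + 31) = -54*(25 + 31) = -54*56 = -3024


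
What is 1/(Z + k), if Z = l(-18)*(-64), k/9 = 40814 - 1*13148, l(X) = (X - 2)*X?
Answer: 1/225954 ≈ 4.4257e-6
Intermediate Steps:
l(X) = X*(-2 + X) (l(X) = (-2 + X)*X = X*(-2 + X))
k = 248994 (k = 9*(40814 - 1*13148) = 9*(40814 - 13148) = 9*27666 = 248994)
Z = -23040 (Z = -18*(-2 - 18)*(-64) = -18*(-20)*(-64) = 360*(-64) = -23040)
1/(Z + k) = 1/(-23040 + 248994) = 1/225954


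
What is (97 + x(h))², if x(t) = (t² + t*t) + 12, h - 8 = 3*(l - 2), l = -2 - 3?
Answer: 199809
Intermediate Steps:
l = -5
h = -13 (h = 8 + 3*(-5 - 2) = 8 + 3*(-7) = 8 - 21 = -13)
x(t) = 12 + 2*t² (x(t) = (t² + t²) + 12 = 2*t² + 12 = 12 + 2*t²)
(97 + x(h))² = (97 + (12 + 2*(-13)²))² = (97 + (12 + 2*169))² = (97 + (12 + 338))² = (97 + 350)² = 447² = 199809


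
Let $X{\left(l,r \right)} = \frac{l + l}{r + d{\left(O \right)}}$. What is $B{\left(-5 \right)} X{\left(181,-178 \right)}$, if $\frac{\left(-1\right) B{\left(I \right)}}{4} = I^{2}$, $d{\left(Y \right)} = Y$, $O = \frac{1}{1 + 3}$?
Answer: $\frac{144800}{711} \approx 203.66$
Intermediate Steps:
$O = \frac{1}{4} \approx 0.25$
$X{\left(l,r \right)} = \frac{2 l}{\frac{1}{4} + r}$ ($X{\left(l,r \right)} = \frac{l + l}{r + \frac{1}{4}} = \frac{2 l}{\frac{1}{4} + r}$)
$B{\left(I \right)} = - 4 I^{2}$
$B{\left(-5 \right)} X{\left(181,-178 \right)} = - 4 \left(-5\right)^{2} \cdot 8 \cdot 181 \frac{1}{1 + 4 \left(-178\right)} = \left(-4\right) 25 \cdot 8 \cdot 181 \frac{1}{1 - 712} = - 100 \cdot 8 \cdot 181 \frac{1}{-711} = - 100 \cdot 8 \cdot 181 \left(- \frac{1}{711}\right) = \left(-100\right) \left(- \frac{1448}{711}\right) = \frac{144800}{711}$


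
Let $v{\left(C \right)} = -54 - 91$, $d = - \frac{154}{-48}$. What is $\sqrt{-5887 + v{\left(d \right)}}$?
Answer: $4 i \sqrt{377} \approx 77.666 i$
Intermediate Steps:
$d = \frac{77}{24}$ ($d = \left(-154\right) \left(- \frac{1}{48}\right) = \frac{77}{24} \approx 3.2083$)
$v{\left(C \right)} = -145$ ($v{\left(C \right)} = -54 - 91 = -145$)
$\sqrt{-5887 + v{\left(d \right)}} = \sqrt{-5887 - 145} = \sqrt{-6032} = 4 i \sqrt{377}$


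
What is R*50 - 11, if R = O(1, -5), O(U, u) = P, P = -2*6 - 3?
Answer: -761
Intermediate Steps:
P = -15 (P = -12 - 3 = -15)
O(U, u) = -15
R = -15
R*50 - 11 = -15*50 - 11 = -750 - 11 = -761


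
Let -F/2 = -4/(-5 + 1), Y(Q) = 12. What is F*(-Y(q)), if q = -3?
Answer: 24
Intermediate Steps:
F = -2 (F = -2*(-4)/(-5 + 1) = -2*(-4)/(-4) = -(-1)*(-4)/2 = -2*1 = -2)
F*(-Y(q)) = -(-2)*12 = -2*(-12) = 24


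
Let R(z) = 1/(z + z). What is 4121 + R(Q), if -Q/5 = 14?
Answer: 576939/140 ≈ 4121.0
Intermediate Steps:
Q = -70 (Q = -5*14 = -70)
R(z) = 1/(2*z)
4121 + R(Q) = 4121 + (½)/(-70) = 4121 + (½)*(-1/70) = 4121 - 1/140 = 576939/140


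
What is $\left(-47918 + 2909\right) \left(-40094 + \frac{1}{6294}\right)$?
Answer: $\frac{3786031579905}{2098} \approx 1.8046 \cdot 10^{9}$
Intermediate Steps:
$\left(-47918 + 2909\right) \left(-40094 + \frac{1}{6294}\right) = - 45009 \left(-40094 + \frac{1}{6294}\right) = \left(-45009\right) \left(- \frac{252351635}{6294}\right) = \frac{3786031579905}{2098}$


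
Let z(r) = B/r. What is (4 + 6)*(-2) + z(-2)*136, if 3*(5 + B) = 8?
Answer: 416/3 ≈ 138.67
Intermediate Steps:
B = -7/3 (B = -5 + (1/3)*8 = -5 + 8/3 = -7/3 ≈ -2.3333)
z(r) = -7/(3*r)
(4 + 6)*(-2) + z(-2)*136 = (4 + 6)*(-2) - 7/3/(-2)*136 = 10*(-2) - 7/3*(-1/2)*136 = -20 + (7/6)*136 = -20 + 476/3 = 416/3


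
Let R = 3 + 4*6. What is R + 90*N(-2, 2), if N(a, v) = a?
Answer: -153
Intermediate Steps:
R = 27 (R = 3 + 24 = 27)
R + 90*N(-2, 2) = 27 + 90*(-2) = 27 - 180 = -153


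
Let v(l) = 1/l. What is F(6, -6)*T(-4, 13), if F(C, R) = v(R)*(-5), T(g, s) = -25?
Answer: -125/6 ≈ -20.833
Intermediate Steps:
F(C, R) = -5/R
F(6, -6)*T(-4, 13) = -5/(-6)*(-25) = -5*(-1/6)*(-25) = (5/6)*(-25) = -125/6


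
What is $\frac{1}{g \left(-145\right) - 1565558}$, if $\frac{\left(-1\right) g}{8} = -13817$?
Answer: $- \frac{1}{17593278} \approx -5.684 \cdot 10^{-8}$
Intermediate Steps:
$g = 110536$ ($g = \left(-8\right) \left(-13817\right) = 110536$)
$\frac{1}{g \left(-145\right) - 1565558} = \frac{1}{110536 \left(-145\right) - 1565558} = \frac{1}{-16027720 - 1565558} = \frac{1}{-17593278} = - \frac{1}{17593278}$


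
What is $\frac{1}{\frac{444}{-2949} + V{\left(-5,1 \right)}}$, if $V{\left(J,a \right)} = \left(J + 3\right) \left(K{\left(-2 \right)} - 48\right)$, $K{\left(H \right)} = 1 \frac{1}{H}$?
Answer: $\frac{983}{95203} \approx 0.010325$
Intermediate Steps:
$K{\left(H \right)} = \frac{1}{H}$
$V{\left(J,a \right)} = - \frac{291}{2} - \frac{97 J}{2}$ ($V{\left(J,a \right)} = \left(J + 3\right) \left(\frac{1}{-2} - 48\right) = \left(3 + J\right) \left(- \frac{1}{2} - 48\right) = \left(3 + J\right) \left(- \frac{97}{2}\right) = - \frac{291}{2} - \frac{97 J}{2}$)
$\frac{1}{\frac{444}{-2949} + V{\left(-5,1 \right)}} = \frac{1}{\frac{444}{-2949} - -97} = \frac{1}{444 \left(- \frac{1}{2949}\right) + \left(- \frac{291}{2} + \frac{485}{2}\right)} = \frac{1}{- \frac{148}{983} + 97} = \frac{1}{\frac{95203}{983}} = \frac{983}{95203}$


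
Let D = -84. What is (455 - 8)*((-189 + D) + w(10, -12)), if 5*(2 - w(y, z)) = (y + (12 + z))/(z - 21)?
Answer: -1332209/11 ≈ -1.2111e+5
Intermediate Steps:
w(y, z) = 2 - (12 + y + z)/(5*(-21 + z)) (w(y, z) = 2 - (y + (12 + z))/(5*(z - 21)) = 2 - (12 + y + z)/(5*(-21 + z)))
(455 - 8)*((-189 + D) + w(10, -12)) = (455 - 8)*((-189 - 84) + (-222 - 1*10 + 9*(-12))/(5*(-21 - 12))) = 447*(-273 + (1/5)*(-222 - 10 - 108)/(-33)) = 447*(-273 + (1/5)*(-1/33)*(-340)) = 447*(-273 + 68/33) = 447*(-8941/33) = -1332209/11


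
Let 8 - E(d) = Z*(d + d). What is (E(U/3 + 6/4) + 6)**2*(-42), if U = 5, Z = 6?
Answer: -24192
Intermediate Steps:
E(d) = 8 - 12*d (E(d) = 8 - 6*(d + d) = 8 - 6*2*d = 8 - 12*d)
(E(U/3 + 6/4) + 6)**2*(-42) = ((8 - 12*(5/3 + 6/4)) + 6)**2*(-42) = ((8 - 12*(5*(1/3) + 6*(1/4))) + 6)**2*(-42) = ((8 - 12*(5/3 + 3/2)) + 6)**2*(-42) = ((8 - 12*19/6) + 6)**2*(-42) = ((8 - 38) + 6)**2*(-42) = (-30 + 6)**2*(-42) = (-24)**2*(-42) = 576*(-42) = -24192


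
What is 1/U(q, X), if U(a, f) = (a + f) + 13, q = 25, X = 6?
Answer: 1/44 ≈ 0.022727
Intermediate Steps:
U(a, f) = 13 + a + f
1/U(q, X) = 1/(13 + 25 + 6) = 1/44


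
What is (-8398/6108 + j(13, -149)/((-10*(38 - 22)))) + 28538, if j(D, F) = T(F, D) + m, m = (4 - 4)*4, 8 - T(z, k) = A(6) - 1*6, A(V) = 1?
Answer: 6972048389/244320 ≈ 28537.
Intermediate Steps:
T(z, k) = 13 (T(z, k) = 8 - (1 - 1*6) = 8 - (1 - 6) = 8 - 1*(-5) = 8 + 5 = 13)
m = 0 (m = 0*4 = 0)
j(D, F) = 13 (j(D, F) = 13 + 0 = 13)
(-8398/6108 + j(13, -149)/((-10*(38 - 22)))) + 28538 = (-8398/6108 + 13/((-10*(38 - 22)))) + 28538 = (-8398*1/6108 + 13/((-10*16))) + 28538 = (-4199/3054 + 13/(-160)) + 28538 = (-4199/3054 + 13*(-1/160)) + 28538 = (-4199/3054 - 13/160) + 28538 = -355771/244320 + 28538 = 6972048389/244320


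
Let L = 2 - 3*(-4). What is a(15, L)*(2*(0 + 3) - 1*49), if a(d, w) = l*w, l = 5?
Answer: -3010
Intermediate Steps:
L = 14 (L = 2 + 12 = 14)
a(d, w) = 5*w
a(15, L)*(2*(0 + 3) - 1*49) = (5*14)*(2*(0 + 3) - 1*49) = 70*(2*3 - 49) = 70*(6 - 49) = 70*(-43) = -3010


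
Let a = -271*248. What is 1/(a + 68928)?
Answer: 1/1720 ≈ 0.00058139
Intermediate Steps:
a = -67208
1/(a + 68928) = 1/(-67208 + 68928) = 1/1720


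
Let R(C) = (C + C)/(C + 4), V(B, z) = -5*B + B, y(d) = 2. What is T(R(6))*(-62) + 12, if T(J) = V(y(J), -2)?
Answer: 508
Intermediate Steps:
V(B, z) = -4*B
R(C) = 2*C/(4 + C) (R(C) = (2*C)/(4 + C) = 2*C/(4 + C))
T(J) = -8 (T(J) = -4*2 = -8)
T(R(6))*(-62) + 12 = -8*(-62) + 12 = 496 + 12 = 508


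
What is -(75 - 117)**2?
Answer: -1764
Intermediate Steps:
-(75 - 117)**2 = -1*(-42)**2 = -1*1764 = -1764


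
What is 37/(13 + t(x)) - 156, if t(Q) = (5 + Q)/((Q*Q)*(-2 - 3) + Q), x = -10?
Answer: -203238/1327 ≈ -153.16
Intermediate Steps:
t(Q) = (5 + Q)/(Q - 5*Q²) (t(Q) = (5 + Q)/(Q²*(-5) + Q) = (5 + Q)/(-5*Q² + Q) = (5 + Q)/(Q - 5*Q²))
37/(13 + t(x)) - 156 = 37/(13 + (-5 - 1*(-10))/((-10)*(-1 + 5*(-10)))) - 156 = 37/(13 - (-5 + 10)/(10*(-1 - 50))) - 156 = 37/(13 - ⅒*5/(-51)) - 156 = 37/(13 - ⅒*(-1/51)*5) - 156 = 37/(13 + 1/102) - 156 = 37/(1327/102) - 156 = 37*(102/1327) - 156 = 3774/1327 - 156 = -203238/1327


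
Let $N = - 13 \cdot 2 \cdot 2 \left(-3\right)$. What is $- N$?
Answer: $-156$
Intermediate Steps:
$N = 156$ ($N = - 13 \cdot 4 \left(-3\right) = \left(-13\right) \left(-12\right) = 156$)
$- N = \left(-1\right) 156 = -156$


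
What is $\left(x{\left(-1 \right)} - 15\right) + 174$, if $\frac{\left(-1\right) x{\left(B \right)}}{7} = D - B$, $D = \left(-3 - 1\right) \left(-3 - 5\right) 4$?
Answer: $-744$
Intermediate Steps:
$D = 128$ ($D = \left(-4\right) \left(-8\right) 4 = 32 \cdot 4 = 128$)
$x{\left(B \right)} = -896 + 7 B$ ($x{\left(B \right)} = - 7 \left(128 - B\right) = -896 + 7 B$)
$\left(x{\left(-1 \right)} - 15\right) + 174 = \left(\left(-896 + 7 \left(-1\right)\right) - 15\right) + 174 = \left(\left(-896 - 7\right) - 15\right) + 174 = \left(-903 - 15\right) + 174 = -918 + 174 = -744$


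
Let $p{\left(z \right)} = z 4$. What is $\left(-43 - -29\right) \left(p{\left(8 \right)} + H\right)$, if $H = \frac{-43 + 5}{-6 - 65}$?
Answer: $- \frac{32340}{71} \approx -455.49$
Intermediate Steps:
$H = \frac{38}{71}$ ($H = - \frac{38}{-71} = \left(-38\right) \left(- \frac{1}{71}\right) = \frac{38}{71} \approx 0.53521$)
$p{\left(z \right)} = 4 z$
$\left(-43 - -29\right) \left(p{\left(8 \right)} + H\right) = \left(-43 - -29\right) \left(4 \cdot 8 + \frac{38}{71}\right) = \left(-43 + 29\right) \left(32 + \frac{38}{71}\right) = \left(-14\right) \frac{2310}{71} = - \frac{32340}{71}$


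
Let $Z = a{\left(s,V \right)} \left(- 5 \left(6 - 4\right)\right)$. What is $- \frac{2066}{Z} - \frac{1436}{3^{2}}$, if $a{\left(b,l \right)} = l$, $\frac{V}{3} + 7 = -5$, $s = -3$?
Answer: $- \frac{29753}{180} \approx -165.29$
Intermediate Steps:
$V = -36$ ($V = -21 + 3 \left(-5\right) = -21 - 15 = -36$)
$Z = 360$ ($Z = - 36 \left(- 5 \left(6 - 4\right)\right) = - 36 \left(\left(-5\right) 2\right) = \left(-36\right) \left(-10\right) = 360$)
$- \frac{2066}{Z} - \frac{1436}{3^{2}} = - \frac{2066}{360} - \frac{1436}{3^{2}} = \left(-2066\right) \frac{1}{360} - \frac{1436}{9} = - \frac{1033}{180} - \frac{1436}{9} = - \frac{29753}{180}$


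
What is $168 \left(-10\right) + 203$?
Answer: $-1477$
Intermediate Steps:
$168 \left(-10\right) + 203 = -1680 + 203 = -1477$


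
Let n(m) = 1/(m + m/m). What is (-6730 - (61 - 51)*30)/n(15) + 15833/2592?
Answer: -291532327/2592 ≈ -1.1247e+5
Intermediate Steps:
n(m) = 1/(1 + m) (n(m) = 1/(m + 1) = 1/(1 + m))
(-6730 - (61 - 51)*30)/n(15) + 15833/2592 = (-6730 - (61 - 51)*30)/(1/(1 + 15)) + 15833/2592 = (-6730 - 10*30)/(1/16) + 15833*(1/2592) = (-6730 - 1*300)/(1/16) + 15833/2592 = (-6730 - 300)*16 + 15833/2592 = -7030*16 + 15833/2592 = -112480 + 15833/2592 = -291532327/2592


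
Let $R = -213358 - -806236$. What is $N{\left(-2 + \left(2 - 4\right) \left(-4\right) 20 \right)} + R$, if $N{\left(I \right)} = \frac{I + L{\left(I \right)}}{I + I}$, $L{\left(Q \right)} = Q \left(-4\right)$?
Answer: $\frac{1185753}{2} \approx 5.9288 \cdot 10^{5}$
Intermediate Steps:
$L{\left(Q \right)} = - 4 Q$
$R = 592878$ ($R = -213358 + 806236 = 592878$)
$N{\left(I \right)} = - \frac{3}{2}$ ($N{\left(I \right)} = \frac{I - 4 I}{I + I} = \frac{\left(-3\right) I}{2 I} = - 3 I \frac{1}{2 I} = - \frac{3}{2}$)
$N{\left(-2 + \left(2 - 4\right) \left(-4\right) 20 \right)} + R = - \frac{3}{2} + 592878 = \frac{1185753}{2}$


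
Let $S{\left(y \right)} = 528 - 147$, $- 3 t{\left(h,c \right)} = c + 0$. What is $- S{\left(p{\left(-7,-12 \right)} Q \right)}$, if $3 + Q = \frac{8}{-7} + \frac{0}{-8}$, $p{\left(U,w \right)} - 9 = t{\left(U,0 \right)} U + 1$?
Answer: $-381$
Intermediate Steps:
$t{\left(h,c \right)} = - \frac{c}{3}$ ($t{\left(h,c \right)} = - \frac{c + 0}{3} = - \frac{c}{3}$)
$p{\left(U,w \right)} = 10$ ($p{\left(U,w \right)} = 9 + \left(\left(- \frac{1}{3}\right) 0 U + 1\right) = 9 + \left(0 U + 1\right) = 9 + \left(0 + 1\right) = 9 + 1 = 10$)
$Q = - \frac{29}{7}$ ($Q = -3 + \left(\frac{8}{-7} + \frac{0}{-8}\right) = -3 + \left(8 \left(- \frac{1}{7}\right) + 0 \left(- \frac{1}{8}\right)\right) = -3 + \left(- \frac{8}{7} + 0\right) = -3 - \frac{8}{7} = - \frac{29}{7} \approx -4.1429$)
$S{\left(y \right)} = 381$ ($S{\left(y \right)} = 528 - 147 = 381$)
$- S{\left(p{\left(-7,-12 \right)} Q \right)} = \left(-1\right) 381 = -381$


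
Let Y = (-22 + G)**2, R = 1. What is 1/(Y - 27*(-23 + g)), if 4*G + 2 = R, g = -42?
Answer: 16/36001 ≈ 0.00044443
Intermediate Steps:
G = -1/4 (G = -1/2 + (1/4)*1 = -1/2 + 1/4 = -1/4 ≈ -0.25000)
Y = 7921/16 (Y = (-22 - 1/4)**2 = (-89/4)**2 = 7921/16 ≈ 495.06)
1/(Y - 27*(-23 + g)) = 1/(7921/16 - 27*(-23 - 42)) = 1/(7921/16 - 27*(-65)) = 1/(7921/16 + 1755) = 1/(36001/16) = 16/36001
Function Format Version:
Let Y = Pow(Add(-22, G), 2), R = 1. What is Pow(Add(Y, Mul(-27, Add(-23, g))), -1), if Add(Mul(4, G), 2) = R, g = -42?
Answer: Rational(16, 36001) ≈ 0.00044443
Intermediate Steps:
G = Rational(-1, 4) (G = Add(Rational(-1, 2), Mul(Rational(1, 4), 1)) = Add(Rational(-1, 2), Rational(1, 4)) = Rational(-1, 4) ≈ -0.25000)
Y = Rational(7921, 16) (Y = Pow(Add(-22, Rational(-1, 4)), 2) = Pow(Rational(-89, 4), 2) = Rational(7921, 16) ≈ 495.06)
Pow(Add(Y, Mul(-27, Add(-23, g))), -1) = Pow(Add(Rational(7921, 16), Mul(-27, Add(-23, -42))), -1) = Pow(Add(Rational(7921, 16), Mul(-27, -65)), -1) = Pow(Add(Rational(7921, 16), 1755), -1) = Pow(Rational(36001, 16), -1) = Rational(16, 36001)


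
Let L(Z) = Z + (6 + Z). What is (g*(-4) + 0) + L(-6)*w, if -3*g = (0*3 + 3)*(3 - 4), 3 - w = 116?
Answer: 674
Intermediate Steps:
w = -113 (w = 3 - 1*116 = 3 - 116 = -113)
g = 1 (g = -(0*3 + 3)*(3 - 4)/3 = -(0 + 3)*(-1)/3 = -(-1) = -⅓*(-3) = 1)
L(Z) = 6 + 2*Z
(g*(-4) + 0) + L(-6)*w = (1*(-4) + 0) + (6 + 2*(-6))*(-113) = (-4 + 0) + (6 - 12)*(-113) = -4 - 6*(-113) = -4 + 678 = 674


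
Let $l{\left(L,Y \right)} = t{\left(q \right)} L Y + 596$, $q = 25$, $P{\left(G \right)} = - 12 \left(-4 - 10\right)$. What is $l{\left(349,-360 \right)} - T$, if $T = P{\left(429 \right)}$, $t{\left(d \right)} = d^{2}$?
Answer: $-78524572$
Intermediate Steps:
$P{\left(G \right)} = 168$ ($P{\left(G \right)} = \left(-12\right) \left(-14\right) = 168$)
$T = 168$
$l{\left(L,Y \right)} = 596 + 625 L Y$ ($l{\left(L,Y \right)} = 25^{2} L Y + 596 = 625 L Y + 596 = 596 + 625 L Y$)
$l{\left(349,-360 \right)} - T = \left(596 + 625 \cdot 349 \left(-360\right)\right) - 168 = \left(596 - 78525000\right) - 168 = -78524404 - 168 = -78524572$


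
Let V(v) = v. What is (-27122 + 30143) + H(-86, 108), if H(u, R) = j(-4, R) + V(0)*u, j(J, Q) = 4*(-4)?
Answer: 3005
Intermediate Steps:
j(J, Q) = -16
H(u, R) = -16 (H(u, R) = -16 + 0*u = -16 + 0 = -16)
(-27122 + 30143) + H(-86, 108) = (-27122 + 30143) - 16 = 3021 - 16 = 3005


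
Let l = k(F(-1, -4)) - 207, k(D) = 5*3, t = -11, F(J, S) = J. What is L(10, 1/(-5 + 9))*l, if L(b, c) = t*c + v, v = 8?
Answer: -1008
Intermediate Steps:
k(D) = 15
L(b, c) = 8 - 11*c (L(b, c) = -11*c + 8 = 8 - 11*c)
l = -192 (l = 15 - 207 = -192)
L(10, 1/(-5 + 9))*l = (8 - 11/(-5 + 9))*(-192) = (8 - 11/4)*(-192) = (21/4)*(-192) = -1008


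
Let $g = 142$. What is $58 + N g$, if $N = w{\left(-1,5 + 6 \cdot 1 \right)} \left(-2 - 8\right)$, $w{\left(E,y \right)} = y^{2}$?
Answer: $-171762$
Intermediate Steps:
$N = -1210$ ($N = \left(5 + 6 \cdot 1\right)^{2} \left(-2 - 8\right) = \left(5 + 6\right)^{2} \left(-2 - 8\right) = 11^{2} \left(-10\right) = 121 \left(-10\right) = -1210$)
$58 + N g = 58 - 171820 = -171762$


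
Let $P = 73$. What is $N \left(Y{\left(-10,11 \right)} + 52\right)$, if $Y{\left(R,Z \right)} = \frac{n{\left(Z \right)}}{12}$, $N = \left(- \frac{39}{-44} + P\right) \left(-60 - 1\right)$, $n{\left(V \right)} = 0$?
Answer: $- \frac{2578043}{11} \approx -2.3437 \cdot 10^{5}$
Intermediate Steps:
$N = - \frac{198311}{44}$ ($N = \left(- \frac{39}{-44} + 73\right) \left(-60 - 1\right) = \left(\left(-39\right) \left(- \frac{1}{44}\right) + 73\right) \left(-61\right) = \left(\frac{39}{44} + 73\right) \left(-61\right) = \frac{3251}{44} \left(-61\right) = - \frac{198311}{44} \approx -4507.1$)
$Y{\left(R,Z \right)} = 0$ ($Y{\left(R,Z \right)} = \frac{0}{12} = 0 \cdot \frac{1}{12} = 0$)
$N \left(Y{\left(-10,11 \right)} + 52\right) = - \frac{198311 \left(0 + 52\right)}{44} = \left(- \frac{198311}{44}\right) 52 = - \frac{2578043}{11}$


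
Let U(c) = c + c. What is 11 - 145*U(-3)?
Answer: 881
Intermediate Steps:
U(c) = 2*c
11 - 145*U(-3) = 11 - 290*(-3) = 11 - 145*(-6) = 11 + 870 = 881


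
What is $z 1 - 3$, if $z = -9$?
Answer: $-12$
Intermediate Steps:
$z 1 - 3 = \left(-9\right) 1 - 3 = -9 - 3 = -12$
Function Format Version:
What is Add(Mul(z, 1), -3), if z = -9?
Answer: -12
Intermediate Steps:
Add(Mul(z, 1), -3) = Add(Mul(-9, 1), -3) = Add(-9, -3) = -12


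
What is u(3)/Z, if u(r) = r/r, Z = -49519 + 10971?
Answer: -1/38548 ≈ -2.5942e-5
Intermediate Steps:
Z = -38548
u(r) = 1
u(3)/Z = 1/(-38548) = 1*(-1/38548) = -1/38548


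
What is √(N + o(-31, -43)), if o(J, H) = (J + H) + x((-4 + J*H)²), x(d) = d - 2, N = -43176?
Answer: √1722989 ≈ 1312.6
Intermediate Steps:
x(d) = -2 + d
o(J, H) = -2 + H + J + (-4 + H*J)² (o(J, H) = (J + H) + (-2 + (-4 + J*H)²) = (H + J) + (-2 + (-4 + H*J)²) = -2 + H + J + (-4 + H*J)²)
√(N + o(-31, -43)) = √(-43176 + (-2 - 43 - 31 + (-4 - 43*(-31))²)) = √(-43176 + (-2 - 43 - 31 + (-4 + 1333)²)) = √(-43176 + (-2 - 43 - 31 + 1329²)) = √(-43176 + (-2 - 43 - 31 + 1766241)) = √(-43176 + 1766165) = √1722989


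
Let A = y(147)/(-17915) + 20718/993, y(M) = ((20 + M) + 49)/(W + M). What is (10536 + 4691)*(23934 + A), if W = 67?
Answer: 231439051675526304/634495555 ≈ 3.6476e+8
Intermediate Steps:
y(M) = (69 + M)/(67 + M) (y(M) = ((20 + M) + 49)/(67 + M) = (69 + M)/(67 + M))
A = 13238110182/634495555 (A = ((69 + 147)/(67 + 147))/(-17915) + 20718/993 = (216/214)*(-1/17915) + 20718*(1/993) = ((1/214)*216)*(-1/17915) + 6906/331 = (108/107)*(-1/17915) + 6906/331 = -108/1916905 + 6906/331 = 13238110182/634495555 ≈ 20.864)
(10536 + 4691)*(23934 + A) = (10536 + 4691)*(23934 + 13238110182/634495555) = 15227*(15199254723552/634495555) = 231439051675526304/634495555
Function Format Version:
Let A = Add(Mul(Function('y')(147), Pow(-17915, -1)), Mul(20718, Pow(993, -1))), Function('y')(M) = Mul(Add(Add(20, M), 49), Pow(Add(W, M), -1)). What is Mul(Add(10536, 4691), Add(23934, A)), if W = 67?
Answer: Rational(231439051675526304, 634495555) ≈ 3.6476e+8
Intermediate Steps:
Function('y')(M) = Mul(Pow(Add(67, M), -1), Add(69, M)) (Function('y')(M) = Mul(Add(Add(20, M), 49), Pow(Add(67, M), -1)) = Mul(Add(69, M), Pow(Add(67, M), -1)) = Mul(Pow(Add(67, M), -1), Add(69, M)))
A = Rational(13238110182, 634495555) (A = Add(Mul(Mul(Pow(Add(67, 147), -1), Add(69, 147)), Pow(-17915, -1)), Mul(20718, Pow(993, -1))) = Add(Mul(Mul(Pow(214, -1), 216), Rational(-1, 17915)), Mul(20718, Rational(1, 993))) = Add(Mul(Mul(Rational(1, 214), 216), Rational(-1, 17915)), Rational(6906, 331)) = Add(Mul(Rational(108, 107), Rational(-1, 17915)), Rational(6906, 331)) = Add(Rational(-108, 1916905), Rational(6906, 331)) = Rational(13238110182, 634495555) ≈ 20.864)
Mul(Add(10536, 4691), Add(23934, A)) = Mul(Add(10536, 4691), Add(23934, Rational(13238110182, 634495555))) = Mul(15227, Rational(15199254723552, 634495555)) = Rational(231439051675526304, 634495555)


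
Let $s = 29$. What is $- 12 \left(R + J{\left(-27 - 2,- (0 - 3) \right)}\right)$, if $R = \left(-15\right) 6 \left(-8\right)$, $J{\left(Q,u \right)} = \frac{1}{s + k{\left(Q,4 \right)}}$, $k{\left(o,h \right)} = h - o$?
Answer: $- \frac{267846}{31} \approx -8640.2$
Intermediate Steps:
$J{\left(Q,u \right)} = \frac{1}{33 - Q}$ ($J{\left(Q,u \right)} = \frac{1}{29 - \left(-4 + Q\right)} = \frac{1}{33 - Q}$)
$R = 720$ ($R = \left(-90\right) \left(-8\right) = 720$)
$- 12 \left(R + J{\left(-27 - 2,- (0 - 3) \right)}\right) = - 12 \left(720 - \frac{1}{-33 - 29}\right) = - 12 \left(720 - \frac{1}{-62}\right) = - 12 \left(720 - - \frac{1}{62}\right) = - 12 \left(720 + \frac{1}{62}\right) = \left(-12\right) \frac{44641}{62} = - \frac{267846}{31}$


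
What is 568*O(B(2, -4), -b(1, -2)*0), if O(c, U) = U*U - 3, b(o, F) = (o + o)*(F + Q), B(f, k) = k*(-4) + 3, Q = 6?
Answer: -1704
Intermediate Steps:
B(f, k) = 3 - 4*k (B(f, k) = -4*k + 3 = 3 - 4*k)
b(o, F) = 2*o*(6 + F) (b(o, F) = (o + o)*(F + 6) = (2*o)*(6 + F) = 2*o*(6 + F))
O(c, U) = -3 + U² (O(c, U) = U² - 3 = -3 + U²)
568*O(B(2, -4), -b(1, -2)*0) = 568*(-3 + (-2*(6 - 2)*0)²) = 568*(-3 + (-2*4*0)²) = 568*(-3 + (-1*8*0)²) = 568*(-3 + (-8*0)²) = 568*(-3 + 0²) = 568*(-3 + 0) = 568*(-3) = -1704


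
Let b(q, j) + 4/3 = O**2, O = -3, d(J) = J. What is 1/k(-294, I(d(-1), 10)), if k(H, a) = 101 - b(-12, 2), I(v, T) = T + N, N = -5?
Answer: 3/280 ≈ 0.010714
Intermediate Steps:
I(v, T) = -5 + T (I(v, T) = T - 5 = -5 + T)
b(q, j) = 23/3 (b(q, j) = -4/3 + (-3)**2 = -4/3 + 9 = 23/3)
k(H, a) = 280/3 (k(H, a) = 101 - 1*23/3 = 101 - 23/3 = 280/3)
1/k(-294, I(d(-1), 10)) = 1/(280/3) = 3/280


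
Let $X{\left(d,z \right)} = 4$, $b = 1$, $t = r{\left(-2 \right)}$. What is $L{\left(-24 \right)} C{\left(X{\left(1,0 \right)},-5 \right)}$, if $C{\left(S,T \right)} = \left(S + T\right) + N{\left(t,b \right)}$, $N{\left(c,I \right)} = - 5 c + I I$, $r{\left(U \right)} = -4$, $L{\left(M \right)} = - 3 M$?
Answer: $1440$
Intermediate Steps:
$t = -4$
$N{\left(c,I \right)} = I^{2} - 5 c$ ($N{\left(c,I \right)} = - 5 c + I^{2} = I^{2} - 5 c$)
$C{\left(S,T \right)} = 21 + S + T$ ($C{\left(S,T \right)} = \left(S + T\right) + \left(1^{2} - -20\right) = \left(S + T\right) + \left(1 + 20\right) = \left(S + T\right) + 21 = 21 + S + T$)
$L{\left(-24 \right)} C{\left(X{\left(1,0 \right)},-5 \right)} = \left(-3\right) \left(-24\right) \left(21 + 4 - 5\right) = 72 \cdot 20 = 1440$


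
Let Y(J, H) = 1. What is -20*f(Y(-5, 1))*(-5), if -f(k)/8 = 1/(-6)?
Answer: 400/3 ≈ 133.33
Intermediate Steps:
f(k) = 4/3 (f(k) = -8/(-6) = -8*(-1/6) = 4/3)
-20*f(Y(-5, 1))*(-5) = -20*4/3*(-5) = -80/3*(-5) = 400/3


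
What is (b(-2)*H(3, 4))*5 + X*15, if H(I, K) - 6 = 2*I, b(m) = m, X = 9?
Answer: 15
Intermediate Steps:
H(I, K) = 6 + 2*I
(b(-2)*H(3, 4))*5 + X*15 = -2*(6 + 2*3)*5 + 9*15 = -2*(6 + 6)*5 + 135 = -2*12*5 + 135 = -24*5 + 135 = -120 + 135 = 15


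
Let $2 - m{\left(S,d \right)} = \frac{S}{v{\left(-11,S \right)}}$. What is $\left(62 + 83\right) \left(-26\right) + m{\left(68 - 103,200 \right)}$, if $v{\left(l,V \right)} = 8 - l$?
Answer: $- \frac{71557}{19} \approx -3766.2$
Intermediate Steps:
$m{\left(S,d \right)} = 2 - \frac{S}{19}$ ($m{\left(S,d \right)} = 2 - \frac{S}{8 - -11} = 2 - \frac{S}{8 + 11} = 2 - \frac{S}{19}$)
$\left(62 + 83\right) \left(-26\right) + m{\left(68 - 103,200 \right)} = \left(62 + 83\right) \left(-26\right) + \left(2 - \frac{68 - 103}{19}\right) = 145 \left(-26\right) + \left(2 - - \frac{35}{19}\right) = -3770 + \left(2 + \frac{35}{19}\right) = -3770 + \frac{73}{19} = - \frac{71557}{19}$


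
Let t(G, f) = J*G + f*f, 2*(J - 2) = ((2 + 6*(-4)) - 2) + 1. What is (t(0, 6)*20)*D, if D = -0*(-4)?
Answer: 0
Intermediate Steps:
J = -19/2 (J = 2 + (((2 + 6*(-4)) - 2) + 1)/2 = 2 + (((2 - 24) - 2) + 1)/2 = 2 + ((-22 - 2) + 1)/2 = 2 + (-24 + 1)/2 = 2 + (½)*(-23) = 2 - 23/2 = -19/2 ≈ -9.5000)
t(G, f) = f² - 19*G/2 (t(G, f) = -19*G/2 + f*f = -19*G/2 + f² = f² - 19*G/2)
D = 0 (D = -1*0 = 0)
(t(0, 6)*20)*D = ((6² - 19/2*0)*20)*0 = ((36 + 0)*20)*0 = (36*20)*0 = 720*0 = 0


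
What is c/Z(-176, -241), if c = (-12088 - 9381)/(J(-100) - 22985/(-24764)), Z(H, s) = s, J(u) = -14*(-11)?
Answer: 531658316/924630481 ≈ 0.57500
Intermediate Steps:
J(u) = 154
c = -531658316/3836641 (c = (-12088 - 9381)/(154 - 22985/(-24764)) = -21469/(154 - 22985*(-1/24764)) = -21469/(154 + 22985/24764) = -21469/3836641/24764 = -21469*24764/3836641 = -531658316/3836641 ≈ -138.57)
c/Z(-176, -241) = -531658316/3836641/(-241) = -531658316/3836641*(-1/241) = 531658316/924630481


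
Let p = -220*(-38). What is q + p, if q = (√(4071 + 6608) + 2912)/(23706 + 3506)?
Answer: 56873808/6803 + √10679/27212 ≈ 8360.1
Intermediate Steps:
q = 728/6803 + √10679/27212 (q = (√10679 + 2912)/27212 = (2912 + √10679)*(1/27212) = 728/6803 + √10679/27212 ≈ 0.11081)
p = 8360
q + p = (728/6803 + √10679/27212) + 8360 = 56873808/6803 + √10679/27212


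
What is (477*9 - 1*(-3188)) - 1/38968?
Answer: 291519607/38968 ≈ 7481.0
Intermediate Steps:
(477*9 - 1*(-3188)) - 1/38968 = (4293 + 3188) - 1*1/38968 = 7481 - 1/38968 = 291519607/38968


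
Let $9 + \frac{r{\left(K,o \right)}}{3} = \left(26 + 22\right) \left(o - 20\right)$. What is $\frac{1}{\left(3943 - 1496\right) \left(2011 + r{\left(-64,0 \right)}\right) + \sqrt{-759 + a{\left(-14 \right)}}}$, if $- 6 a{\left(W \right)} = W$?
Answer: $- \frac{3288768}{7210663306351} - \frac{i \sqrt{6810}}{14421326612702} \approx -4.561 \cdot 10^{-7} - 5.7223 \cdot 10^{-12} i$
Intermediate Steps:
$a{\left(W \right)} = - \frac{W}{6}$
$r{\left(K,o \right)} = -2907 + 144 o$ ($r{\left(K,o \right)} = -27 + 3 \left(26 + 22\right) \left(o - 20\right) = -27 + 3 \cdot 48 \left(-20 + o\right) = -27 + 3 \left(-960 + 48 o\right) = -27 + \left(-2880 + 144 o\right) = -2907 + 144 o$)
$\frac{1}{\left(3943 - 1496\right) \left(2011 + r{\left(-64,0 \right)}\right) + \sqrt{-759 + a{\left(-14 \right)}}} = \frac{1}{\left(3943 - 1496\right) \left(2011 + \left(-2907 + 144 \cdot 0\right)\right) + \sqrt{-759 - - \frac{7}{3}}} = \frac{1}{2447 \left(2011 + \left(-2907 + 0\right)\right) + \sqrt{-759 + \frac{7}{3}}} = \frac{1}{2447 \left(2011 - 2907\right) + \sqrt{- \frac{2270}{3}}} = \frac{1}{2447 \left(-896\right) + \frac{i \sqrt{6810}}{3}} = \frac{1}{-2192512 + \frac{i \sqrt{6810}}{3}}$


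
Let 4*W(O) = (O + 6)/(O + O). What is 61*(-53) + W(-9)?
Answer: -77591/24 ≈ -3233.0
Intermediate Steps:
W(O) = (6 + O)/(8*O) (W(O) = ((O + 6)/(O + O))/4 = ((6 + O)/((2*O)))/4 = ((6 + O)*(1/(2*O)))/4 = ((6 + O)/(2*O))/4 = (6 + O)/(8*O))
61*(-53) + W(-9) = 61*(-53) + (⅛)*(6 - 9)/(-9) = -3233 + (⅛)*(-⅑)*(-3) = -3233 + 1/24 = -77591/24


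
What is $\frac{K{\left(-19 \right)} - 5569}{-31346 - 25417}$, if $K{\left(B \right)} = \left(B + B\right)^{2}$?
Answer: $\frac{1375}{18921} \approx 0.072671$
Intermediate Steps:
$K{\left(B \right)} = 4 B^{2}$ ($K{\left(B \right)} = \left(2 B\right)^{2} = 4 B^{2}$)
$\frac{K{\left(-19 \right)} - 5569}{-31346 - 25417} = \frac{4 \left(-19\right)^{2} - 5569}{-31346 - 25417} = \frac{4 \cdot 361 - 5569}{-56763} = \left(1444 - 5569\right) \left(- \frac{1}{56763}\right) = \left(-4125\right) \left(- \frac{1}{56763}\right) = \frac{1375}{18921}$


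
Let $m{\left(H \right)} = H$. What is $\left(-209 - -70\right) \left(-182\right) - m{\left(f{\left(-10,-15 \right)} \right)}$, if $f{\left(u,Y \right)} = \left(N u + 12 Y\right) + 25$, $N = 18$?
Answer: $25633$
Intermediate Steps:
$f{\left(u,Y \right)} = 25 + 12 Y + 18 u$ ($f{\left(u,Y \right)} = \left(18 u + 12 Y\right) + 25 = \left(12 Y + 18 u\right) + 25 = 25 + 12 Y + 18 u$)
$\left(-209 - -70\right) \left(-182\right) - m{\left(f{\left(-10,-15 \right)} \right)} = \left(-209 - -70\right) \left(-182\right) - \left(25 + 12 \left(-15\right) + 18 \left(-10\right)\right) = \left(-209 + 70\right) \left(-182\right) - \left(25 - 180 - 180\right) = \left(-139\right) \left(-182\right) - -335 = 25298 + 335 = 25633$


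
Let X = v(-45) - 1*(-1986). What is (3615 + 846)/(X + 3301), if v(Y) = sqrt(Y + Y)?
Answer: 23585307/27952459 - 13383*I*sqrt(10)/27952459 ≈ 0.84377 - 0.001514*I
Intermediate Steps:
v(Y) = sqrt(2)*sqrt(Y) (v(Y) = sqrt(2*Y) = sqrt(2)*sqrt(Y))
X = 1986 + 3*I*sqrt(10) (X = sqrt(2)*sqrt(-45) - 1*(-1986) = sqrt(2)*(3*I*sqrt(5)) + 1986 = 3*I*sqrt(10) + 1986 = 1986 + 3*I*sqrt(10) ≈ 1986.0 + 9.4868*I)
(3615 + 846)/(X + 3301) = (3615 + 846)/((1986 + 3*I*sqrt(10)) + 3301) = 4461/(5287 + 3*I*sqrt(10))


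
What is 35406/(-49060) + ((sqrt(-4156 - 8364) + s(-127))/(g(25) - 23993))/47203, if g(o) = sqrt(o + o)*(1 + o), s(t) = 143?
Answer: -37001284598239847/51270482538939070 - 1430*sqrt(2)/2090113434119 - 47986*I*sqrt(3130)/27171474643547 - 40*I*sqrt(1565)/2090113434119 ≈ -0.72169 - 9.9561e-8*I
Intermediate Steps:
g(o) = sqrt(2)*sqrt(o)*(1 + o) (g(o) = sqrt(2*o)*(1 + o) = (sqrt(2)*sqrt(o))*(1 + o) = sqrt(2)*sqrt(o)*(1 + o))
35406/(-49060) + ((sqrt(-4156 - 8364) + s(-127))/(g(25) - 23993))/47203 = 35406/(-49060) + ((sqrt(-4156 - 8364) + 143)/(sqrt(2)*sqrt(25)*(1 + 25) - 23993))/47203 = 35406*(-1/49060) + ((sqrt(-12520) + 143)/(sqrt(2)*5*26 - 23993))*(1/47203) = -17703/24530 + ((2*I*sqrt(3130) + 143)/(130*sqrt(2) - 23993))*(1/47203) = -17703/24530 + ((143 + 2*I*sqrt(3130))/(-23993 + 130*sqrt(2)))*(1/47203) = -17703/24530 + (143 + 2*I*sqrt(3130))/(47203*(-23993 + 130*sqrt(2)))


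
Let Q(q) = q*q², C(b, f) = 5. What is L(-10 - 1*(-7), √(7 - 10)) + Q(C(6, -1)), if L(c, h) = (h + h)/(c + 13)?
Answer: 125 + I*√3/5 ≈ 125.0 + 0.34641*I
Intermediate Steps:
L(c, h) = 2*h/(13 + c) (L(c, h) = (2*h)/(13 + c) = 2*h/(13 + c))
Q(q) = q³
L(-10 - 1*(-7), √(7 - 10)) + Q(C(6, -1)) = 2*√(7 - 10)/(13 + (-10 - 1*(-7))) + 5³ = 2*√(-3)/(13 + (-10 + 7)) + 125 = 2*(I*√3)/(13 - 3) + 125 = 2*(I*√3)/10 + 125 = 2*(I*√3)*(⅒) + 125 = I*√3/5 + 125 = 125 + I*√3/5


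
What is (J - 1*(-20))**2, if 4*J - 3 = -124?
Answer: 1681/16 ≈ 105.06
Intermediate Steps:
J = -121/4 (J = 3/4 + (1/4)*(-124) = 3/4 - 31 = -121/4 ≈ -30.250)
(J - 1*(-20))**2 = (-121/4 - 1*(-20))**2 = (-121/4 + 20)**2 = (-41/4)**2 = 1681/16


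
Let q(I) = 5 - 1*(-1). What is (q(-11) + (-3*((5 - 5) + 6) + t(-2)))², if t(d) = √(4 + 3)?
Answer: (-12 + √7)² ≈ 87.502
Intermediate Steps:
q(I) = 6 (q(I) = 5 + 1 = 6)
t(d) = √7
(q(-11) + (-3*((5 - 5) + 6) + t(-2)))² = (6 + (-3*((5 - 5) + 6) + √7))² = (6 + (-3*(0 + 6) + √7))² = (6 + (-3*6 + √7))² = (6 + (-18 + √7))² = (-12 + √7)²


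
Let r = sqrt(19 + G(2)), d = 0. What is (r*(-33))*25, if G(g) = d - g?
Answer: -825*sqrt(17) ≈ -3401.6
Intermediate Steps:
G(g) = -g (G(g) = 0 - g = -g)
r = sqrt(17) (r = sqrt(19 - 1*2) = sqrt(19 - 2) = sqrt(17) ≈ 4.1231)
(r*(-33))*25 = (sqrt(17)*(-33))*25 = -33*sqrt(17)*25 = -825*sqrt(17)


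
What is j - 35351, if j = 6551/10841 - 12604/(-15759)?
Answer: -6039242292796/170843319 ≈ -35350.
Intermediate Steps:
j = 239877173/170843319 (j = 6551*(1/10841) - 12604*(-1/15759) = 6551/10841 + 12604/15759 = 239877173/170843319 ≈ 1.4041)
j - 35351 = 239877173/170843319 - 35351 = -6039242292796/170843319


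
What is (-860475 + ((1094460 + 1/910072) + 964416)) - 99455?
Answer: 1000119984113/910072 ≈ 1.0989e+6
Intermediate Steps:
(-860475 + ((1094460 + 1/910072) + 964416)) - 99455 = (-860475 + (996037401121/910072 + 964416)) - 99455 = (-860475 + 1873725399073/910072) - 99455 = 1090631194873/910072 - 99455 = 1000119984113/910072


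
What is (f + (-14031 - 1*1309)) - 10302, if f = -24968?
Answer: -50610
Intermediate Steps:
(f + (-14031 - 1*1309)) - 10302 = (-24968 + (-14031 - 1*1309)) - 10302 = (-24968 + (-14031 - 1309)) - 10302 = (-24968 - 15340) - 10302 = -40308 - 10302 = -50610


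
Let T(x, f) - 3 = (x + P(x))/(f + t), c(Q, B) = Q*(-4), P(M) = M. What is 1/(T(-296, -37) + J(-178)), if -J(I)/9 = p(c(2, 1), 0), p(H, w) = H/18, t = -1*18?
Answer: 55/977 ≈ 0.056295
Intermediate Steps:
t = -18
c(Q, B) = -4*Q
p(H, w) = H/18 (p(H, w) = H*(1/18) = H/18)
T(x, f) = 3 + 2*x/(-18 + f) (T(x, f) = 3 + (x + x)/(f - 18) = 3 + (2*x)/(-18 + f) = 3 + 2*x/(-18 + f))
J(I) = 4 (J(I) = -(-4*2)/2 = -(-8)/2 = -9*(-4/9) = 4)
1/(T(-296, -37) + J(-178)) = 1/((-54 + 2*(-296) + 3*(-37))/(-18 - 37) + 4) = 1/((-54 - 592 - 111)/(-55) + 4) = 1/(-1/55*(-757) + 4) = 1/(757/55 + 4) = 1/(977/55) = 55/977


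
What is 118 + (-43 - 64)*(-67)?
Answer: 7287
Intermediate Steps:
118 + (-43 - 64)*(-67) = 118 - 107*(-67) = 118 + 7169 = 7287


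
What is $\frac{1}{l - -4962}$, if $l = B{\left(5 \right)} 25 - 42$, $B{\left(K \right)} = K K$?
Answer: $\frac{1}{5545} \approx 0.00018034$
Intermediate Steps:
$B{\left(K \right)} = K^{2}$
$l = 583$ ($l = 5^{2} \cdot 25 - 42 = 25 \cdot 25 - 42 = 625 - 42 = 583$)
$\frac{1}{l - -4962} = \frac{1}{583 - -4962} = \frac{1}{583 + 4962} = \frac{1}{5545}$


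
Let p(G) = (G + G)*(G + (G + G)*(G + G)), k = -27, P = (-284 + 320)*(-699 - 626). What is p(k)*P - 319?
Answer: 7441485881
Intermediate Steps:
P = -47700 (P = 36*(-1325) = -47700)
p(G) = 2*G*(G + 4*G²) (p(G) = (2*G)*(G + (2*G)*(2*G)) = (2*G)*(G + 4*G²) = 2*G*(G + 4*G²))
p(k)*P - 319 = ((-27)²*(2 + 8*(-27)))*(-47700) - 319 = (729*(2 - 216))*(-47700) - 319 = (729*(-214))*(-47700) - 319 = -156006*(-47700) - 319 = 7441486200 - 319 = 7441485881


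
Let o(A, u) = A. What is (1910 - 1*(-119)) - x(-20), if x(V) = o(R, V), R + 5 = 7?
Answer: 2027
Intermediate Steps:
R = 2 (R = -5 + 7 = 2)
x(V) = 2
(1910 - 1*(-119)) - x(-20) = (1910 - 1*(-119)) - 1*2 = (1910 + 119) - 2 = 2029 - 2 = 2027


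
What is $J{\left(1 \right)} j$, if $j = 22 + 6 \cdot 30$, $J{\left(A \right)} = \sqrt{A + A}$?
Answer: $202 \sqrt{2} \approx 285.67$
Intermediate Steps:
$J{\left(A \right)} = \sqrt{2} \sqrt{A}$ ($J{\left(A \right)} = \sqrt{2 A} = \sqrt{2} \sqrt{A}$)
$j = 202$ ($j = 22 + 180 = 202$)
$J{\left(1 \right)} j = \sqrt{2} \sqrt{1} \cdot 202 = \sqrt{2} \cdot 1 \cdot 202 = \sqrt{2} \cdot 202 = 202 \sqrt{2}$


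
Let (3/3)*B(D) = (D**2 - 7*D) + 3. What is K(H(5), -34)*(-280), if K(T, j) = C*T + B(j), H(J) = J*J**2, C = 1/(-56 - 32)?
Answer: -4298385/11 ≈ -3.9076e+5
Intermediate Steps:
B(D) = 3 + D**2 - 7*D (B(D) = (D**2 - 7*D) + 3 = 3 + D**2 - 7*D)
C = -1/88 (C = 1/(-88) = -1/88 ≈ -0.011364)
H(J) = J**3
K(T, j) = 3 + j**2 - 7*j - T/88 (K(T, j) = -T/88 + (3 + j**2 - 7*j) = 3 + j**2 - 7*j - T/88)
K(H(5), -34)*(-280) = (3 + (-34)**2 - 7*(-34) - 1/88*5**3)*(-280) = (3 + 1156 + 238 - 1/88*125)*(-280) = (3 + 1156 + 238 - 125/88)*(-280) = (122811/88)*(-280) = -4298385/11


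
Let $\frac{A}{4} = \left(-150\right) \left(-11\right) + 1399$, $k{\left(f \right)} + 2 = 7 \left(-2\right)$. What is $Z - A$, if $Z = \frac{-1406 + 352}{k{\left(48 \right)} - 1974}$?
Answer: $- \frac{12134493}{995} \approx -12195.0$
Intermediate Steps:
$k{\left(f \right)} = -16$ ($k{\left(f \right)} = -2 + 7 \left(-2\right) = -2 - 14 = -16$)
$A = 12196$ ($A = 4 \left(\left(-150\right) \left(-11\right) + 1399\right) = 4 \left(1650 + 1399\right) = 4 \cdot 3049 = 12196$)
$Z = \frac{527}{995}$ ($Z = \frac{-1406 + 352}{-16 - 1974} = - \frac{1054}{-1990} = \left(-1054\right) \left(- \frac{1}{1990}\right) = \frac{527}{995} \approx 0.52965$)
$Z - A = \frac{527}{995} - 12196 = - \frac{12134493}{995}$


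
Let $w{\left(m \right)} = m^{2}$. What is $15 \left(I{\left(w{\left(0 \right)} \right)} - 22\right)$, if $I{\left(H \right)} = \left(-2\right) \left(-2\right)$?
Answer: $-270$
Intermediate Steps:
$I{\left(H \right)} = 4$
$15 \left(I{\left(w{\left(0 \right)} \right)} - 22\right) = 15 \left(4 - 22\right) = 15 \left(-18\right) = -270$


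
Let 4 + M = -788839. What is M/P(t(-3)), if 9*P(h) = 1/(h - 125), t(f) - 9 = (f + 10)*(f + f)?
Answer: 1121734746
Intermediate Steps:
M = -788843 (M = -4 - 788839 = -788843)
t(f) = 9 + 2*f*(10 + f) (t(f) = 9 + (f + 10)*(f + f) = 9 + (10 + f)*(2*f) = 9 + 2*f*(10 + f))
P(h) = 1/(9*(-125 + h)) (P(h) = 1/(9*(h - 125)) = 1/(9*(-125 + h)))
M/P(t(-3)) = -788843/(1/(9*(-125 + (9 + 2*(-3)² + 20*(-3))))) = -788843/(1/(9*(-125 + (9 + 2*9 - 60)))) = -788843/(1/(9*(-125 + (9 + 18 - 60)))) = -788843/(1/(9*(-125 - 33))) = -788843/((⅑)/(-158)) = -788843/((⅑)*(-1/158)) = -788843/(-1/1422) = -788843*(-1422) = 1121734746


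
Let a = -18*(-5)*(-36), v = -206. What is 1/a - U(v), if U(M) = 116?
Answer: -375841/3240 ≈ -116.00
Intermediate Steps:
a = -3240 (a = 90*(-36) = -3240)
1/a - U(v) = 1/(-3240) - 1*116 = -1/3240 - 116 = -375841/3240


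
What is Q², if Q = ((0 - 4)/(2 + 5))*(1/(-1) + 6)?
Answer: 400/49 ≈ 8.1633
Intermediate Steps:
Q = -20/7 (Q = (-4/7)*(-1 + 6) = -4*⅐*5 = -4/7*5 = -20/7 ≈ -2.8571)
Q² = (-20/7)² = 400/49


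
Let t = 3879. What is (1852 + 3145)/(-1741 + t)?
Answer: 4997/2138 ≈ 2.3372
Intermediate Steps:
(1852 + 3145)/(-1741 + t) = (1852 + 3145)/(-1741 + 3879) = 4997/2138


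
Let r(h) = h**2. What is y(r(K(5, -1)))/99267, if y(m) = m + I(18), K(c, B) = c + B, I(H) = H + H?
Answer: 52/99267 ≈ 0.00052384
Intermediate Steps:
I(H) = 2*H
K(c, B) = B + c
y(m) = 36 + m (y(m) = m + 2*18 = m + 36 = 36 + m)
y(r(K(5, -1)))/99267 = (36 + (-1 + 5)**2)/99267 = (36 + 4**2)*(1/99267) = (36 + 16)*(1/99267) = 52*(1/99267) = 52/99267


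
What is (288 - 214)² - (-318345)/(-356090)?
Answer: 389926099/71218 ≈ 5475.1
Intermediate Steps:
(288 - 214)² - (-318345)/(-356090) = 74² - (-318345)*(-1)/356090 = 5476 - 1*63669/71218 = 5476 - 63669/71218 = 389926099/71218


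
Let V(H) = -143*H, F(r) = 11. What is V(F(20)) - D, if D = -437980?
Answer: 436407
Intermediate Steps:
V(F(20)) - D = -143*11 - 1*(-437980) = -1573 + 437980 = 436407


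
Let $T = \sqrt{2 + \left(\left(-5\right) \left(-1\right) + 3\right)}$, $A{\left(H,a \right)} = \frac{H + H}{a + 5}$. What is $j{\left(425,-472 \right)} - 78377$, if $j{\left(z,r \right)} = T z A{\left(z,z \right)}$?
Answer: $-78377 + \frac{36125 \sqrt{10}}{43} \approx -75720.0$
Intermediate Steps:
$A{\left(H,a \right)} = \frac{2 H}{5 + a}$
$T = \sqrt{10}$ ($T = \sqrt{2 + \left(5 + 3\right)} = \sqrt{2 + 8} = \sqrt{10} \approx 3.1623$)
$j{\left(z,r \right)} = \frac{2 \sqrt{10} z^{2}}{5 + z}$ ($j{\left(z,r \right)} = \sqrt{10} z \frac{2 z}{5 + z} = z \sqrt{10} \frac{2 z}{5 + z} = \frac{2 \sqrt{10} z^{2}}{5 + z}$)
$j{\left(425,-472 \right)} - 78377 = \frac{2 \sqrt{10} \cdot 425^{2}}{5 + 425} - 78377 = 2 \sqrt{10} \cdot 180625 \cdot \frac{1}{430} - 78377 = \frac{36125 \sqrt{10}}{43} - 78377 = -78377 + \frac{36125 \sqrt{10}}{43}$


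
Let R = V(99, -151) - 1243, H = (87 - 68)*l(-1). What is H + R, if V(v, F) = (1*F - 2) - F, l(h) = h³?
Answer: -1264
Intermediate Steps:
H = -19 (H = (87 - 68)*(-1)³ = 19*(-1) = -19)
V(v, F) = -2 (V(v, F) = (F - 2) - F = (-2 + F) - F = -2)
R = -1245 (R = -2 - 1243 = -1245)
H + R = -19 - 1245 = -1264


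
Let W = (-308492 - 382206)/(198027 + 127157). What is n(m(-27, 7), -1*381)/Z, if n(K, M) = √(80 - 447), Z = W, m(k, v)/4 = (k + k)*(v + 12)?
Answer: -162592*I*√367/345349 ≈ -9.0193*I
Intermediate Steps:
m(k, v) = 8*k*(12 + v) (m(k, v) = 4*((k + k)*(v + 12)) = 4*((2*k)*(12 + v)) = 4*(2*k*(12 + v)) = 8*k*(12 + v))
W = -345349/162592 (W = -690698/325184 = -690698*1/325184 = -345349/162592 ≈ -2.1240)
Z = -345349/162592 ≈ -2.1240
n(K, M) = I*√367 (n(K, M) = √(-367) = I*√367)
n(m(-27, 7), -1*381)/Z = (I*√367)/(-345349/162592) = (I*√367)*(-162592/345349) = -162592*I*√367/345349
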